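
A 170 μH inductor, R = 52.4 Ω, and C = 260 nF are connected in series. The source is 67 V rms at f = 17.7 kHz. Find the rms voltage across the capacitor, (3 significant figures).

42.4 V

ω = 2πf = 111200 rad/s
X_L = ωL = 18.9 Ω
X_C = 1/(ωC) = 34.6 Ω
Net reactance X = X_L − X_C = -15.7 Ω
Z = 52.4 − j15.7 Ω
|Z| = √(52.4² + 15.7²) = 54.7 Ω
I = V/|Z| = 1.22 A
V_C = I·|Z_C| = 1.22 × 34.6 = 42.4 V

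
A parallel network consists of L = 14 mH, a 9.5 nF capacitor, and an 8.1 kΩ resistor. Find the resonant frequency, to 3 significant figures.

13.8 kHz

ω₀ = 1/√(LC) = 1/√(0.014 × 9.5e-09) = 86710 rad/s
f₀ = ω₀/(2π) = 13.8 kHz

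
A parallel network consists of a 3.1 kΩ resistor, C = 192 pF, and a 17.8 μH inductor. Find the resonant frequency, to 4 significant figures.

2.722 MHz

ω₀ = 1/√(LC) = 1/√(1.78e-05 × 1.92e-10) = 1.711e+07 rad/s
f₀ = ω₀/(2π) = 2.722 MHz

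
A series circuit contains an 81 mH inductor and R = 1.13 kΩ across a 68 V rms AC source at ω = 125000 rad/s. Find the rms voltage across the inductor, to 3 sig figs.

67.6 V

X_L = ωL = 10100 Ω
Z = 1130 + j10100 Ω
|Z| = √(1130² + 10100²) = 10200 Ω
I = V/|Z| = 6.67 mA
V_L = I·|Z_L| = 0.00667 × 10100 = 67.6 V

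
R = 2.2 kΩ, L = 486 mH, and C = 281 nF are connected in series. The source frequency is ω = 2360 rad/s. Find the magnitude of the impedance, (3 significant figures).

2230 Ω

X_L = ωL = 1150 Ω
X_C = 1/(ωC) = 1510 Ω
Net reactance X = X_L − X_C = -361 Ω
Z = 2200 − j361 Ω
|Z| = √(2200² + 361²) = 2230 Ω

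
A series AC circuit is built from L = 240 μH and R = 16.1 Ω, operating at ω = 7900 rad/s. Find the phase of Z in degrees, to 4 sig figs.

X_L = ωL = 1.896 Ω
Z = 16.10 + j1.896 Ω
|Z| = √(16.10² + 1.896²) = 16.21 Ω
∠Z = arctan(1.896/16.10) = 6.716°

6.716°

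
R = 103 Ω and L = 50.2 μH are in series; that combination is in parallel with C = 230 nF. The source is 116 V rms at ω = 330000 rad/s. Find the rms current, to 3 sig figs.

X_L = ωL = 16.6 Ω
X_C = 1/(ωC) = 13.2 Ω
Branch 1 (R+jX_L): Z₁ = 103 + j16.6 Ω, |Z₁| = 104 Ω
Branch 2 (−jX_C): Z₂ = −j13.2 Ω
Parallel: Z = Z₁Z₂/(Z₁+Z₂), |Z| = 13.3 Ω, ∠Z = -82.7°
I = V/|Z| = 116/13.3 = 8.70 A

8.70 A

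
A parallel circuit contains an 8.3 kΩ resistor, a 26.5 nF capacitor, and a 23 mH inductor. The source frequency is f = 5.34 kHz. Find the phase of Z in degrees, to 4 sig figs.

73.50°

ω = 2πf = 33550 rad/s
X_L = ωL = 771.7 Ω
X_C = 1/(ωC) = 1125 Ω
Parallel: admittances add. Y = 1/R + 1/(jωL) + jωC
Y = (0.0001205 − j0.0004067) S
|Y| = 0.0004242 S → |Z| = 1/|Y| = 2358 Ω, ∠Z = −∠Y = 73.50°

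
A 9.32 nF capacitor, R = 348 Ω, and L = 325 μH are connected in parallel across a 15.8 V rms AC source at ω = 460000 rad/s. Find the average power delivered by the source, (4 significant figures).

X_L = ωL = 149.5 Ω
X_C = 1/(ωC) = 233.3 Ω
Parallel: admittances add. Y = 1/R + 1/(jωL) + jωC
Y = (0.002874 − j0.002402) S
|Y| = 0.003745 S → |Z| = 1/|Y| = 267.0 Ω, ∠Z = −∠Y = 39.89°
I = V/|Z| = 59.17 mA
P = VI cos φ = 15.8 × 0.05917 × cos(39.89°) = 717.4 mW

717.4 mW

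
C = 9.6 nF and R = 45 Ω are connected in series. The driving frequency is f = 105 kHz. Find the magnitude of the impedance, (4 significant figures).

164.2 Ω

ω = 2πf = 659700 rad/s
X_C = 1/(ωC) = 157.9 Ω
Z = 45.00 − j157.9 Ω
|Z| = √(45.00² + 157.9²) = 164.2 Ω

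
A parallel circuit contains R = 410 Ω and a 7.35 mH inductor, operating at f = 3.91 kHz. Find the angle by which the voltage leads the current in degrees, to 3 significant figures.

66.2°

ω = 2πf = 24570 rad/s
X_L = ωL = 181 Ω
Parallel: admittances add. Y = 1/R + 1/(jωL)
Y = (0.00244 − j0.00554) S
|Y| = 0.00605 S → |Z| = 1/|Y| = 165 Ω, ∠Z = −∠Y = 66.2°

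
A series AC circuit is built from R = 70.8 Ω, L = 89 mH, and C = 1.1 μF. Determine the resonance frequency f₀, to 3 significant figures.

509 Hz

ω₀ = 1/√(LC) = 1/√(0.089 × 1.1e-06) = 3196 rad/s
f₀ = ω₀/(2π) = 509 Hz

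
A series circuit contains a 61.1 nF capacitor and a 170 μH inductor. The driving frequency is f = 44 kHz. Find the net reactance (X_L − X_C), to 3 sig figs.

-12.2 Ω

ω = 2πf = 276500 rad/s
X_L = ωL = 47.0 Ω
X_C = 1/(ωC) = 59.2 Ω
X = 47.0 − 59.2 = -12.2 Ω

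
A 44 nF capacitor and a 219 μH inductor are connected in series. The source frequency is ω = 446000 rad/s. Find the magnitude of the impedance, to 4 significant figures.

X_L = ωL = 97.67 Ω
X_C = 1/(ωC) = 50.96 Ω
Net reactance X = X_L − X_C = 46.72 Ω
Z = j46.72 Ω
|Z| = √(0² + 46.72²) = 46.72 Ω

46.72 Ω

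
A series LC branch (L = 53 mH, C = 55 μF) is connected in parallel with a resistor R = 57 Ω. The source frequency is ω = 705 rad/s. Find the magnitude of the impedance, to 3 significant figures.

11.3 Ω

X_L = ωL = 37.4 Ω
X_C = 1/(ωC) = 25.8 Ω
Branch 1: Z₁ = R = 57.0 Ω
Branch 2 (series LC): Z₂ = j(X_L − X_C) = j11.6 Ω
Parallel: Z = Z₁Z₂/(Z₁+Z₂), |Z| = 11.3 Ω, ∠Z = 78.5°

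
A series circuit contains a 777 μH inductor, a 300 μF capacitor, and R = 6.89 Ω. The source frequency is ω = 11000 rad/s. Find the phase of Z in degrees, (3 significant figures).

50.1°

X_L = ωL = 8.55 Ω
X_C = 1/(ωC) = 0.303 Ω
Net reactance X = X_L − X_C = 8.24 Ω
Z = 6.89 + j8.24 Ω
|Z| = √(6.89² + 8.24²) = 10.7 Ω
∠Z = arctan(8.24/6.89) = 50.1°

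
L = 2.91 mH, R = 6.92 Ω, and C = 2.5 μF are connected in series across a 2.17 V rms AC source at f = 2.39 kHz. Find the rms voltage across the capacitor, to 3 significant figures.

ω = 2πf = 15020 rad/s
X_L = ωL = 43.7 Ω
X_C = 1/(ωC) = 26.6 Ω
Net reactance X = X_L − X_C = 17.1 Ω
Z = 6.92 + j17.1 Ω
|Z| = √(6.92² + 17.1²) = 18.4 Ω
I = V/|Z| = 118 mA
V_C = I·|Z_C| = 0.118 × 26.6 = 3.14 V

3.14 V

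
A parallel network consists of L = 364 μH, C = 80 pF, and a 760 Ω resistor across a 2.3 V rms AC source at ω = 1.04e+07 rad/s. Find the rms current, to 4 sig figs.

X_L = ωL = 3786 Ω
X_C = 1/(ωC) = 1202 Ω
Parallel: admittances add. Y = 1/R + 1/(jωL) + jωC
Y = (0.001316 + j0.0005678) S
|Y| = 0.001433 S → |Z| = 1/|Y| = 697.8 Ω, ∠Z = −∠Y = -23.34°
I = V/|Z| = 2.3/697.8 = 3.296 mA

3.296 mA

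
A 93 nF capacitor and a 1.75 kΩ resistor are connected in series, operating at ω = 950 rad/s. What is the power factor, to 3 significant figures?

0.153

X_C = 1/(ωC) = 11300 Ω
Z = 1750 − j11300 Ω
|Z| = √(1750² + 11300²) = 11500 Ω
∠Z = arctan(-11300/1750) = -81.2°
cos φ = cos(-81.2°) = 0.153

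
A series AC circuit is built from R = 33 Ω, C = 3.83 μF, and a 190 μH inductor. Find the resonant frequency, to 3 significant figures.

ω₀ = 1/√(LC) = 1/√(0.00019 × 3.83e-06) = 37070 rad/s
f₀ = ω₀/(2π) = 5.90 kHz

5.90 kHz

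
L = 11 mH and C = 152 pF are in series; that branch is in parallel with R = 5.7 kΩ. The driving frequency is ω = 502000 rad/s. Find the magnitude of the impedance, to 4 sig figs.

4556 Ω

X_L = ωL = 5522 Ω
X_C = 1/(ωC) = 13110 Ω
Branch 1: Z₁ = R = 5700 Ω
Branch 2 (series LC): Z₂ = j(X_L − X_C) = −j7583 Ω
Parallel: Z = Z₁Z₂/(Z₁+Z₂), |Z| = 4556 Ω, ∠Z = -36.93°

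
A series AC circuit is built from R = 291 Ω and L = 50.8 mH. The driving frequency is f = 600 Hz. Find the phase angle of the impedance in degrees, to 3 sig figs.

33.3°

ω = 2πf = 3770 rad/s
X_L = ωL = 192 Ω
Z = 291 + j192 Ω
|Z| = √(291² + 192²) = 348 Ω
∠Z = arctan(192/291) = 33.3°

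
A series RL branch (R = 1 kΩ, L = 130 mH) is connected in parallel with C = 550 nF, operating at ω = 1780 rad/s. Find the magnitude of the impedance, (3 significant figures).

X_L = ωL = 231 Ω
X_C = 1/(ωC) = 1020 Ω
Branch 1 (R+jX_L): Z₁ = 1000 + j231 Ω, |Z₁| = 1030 Ω
Branch 2 (−jX_C): Z₂ = −j1020 Ω
Parallel: Z = Z₁Z₂/(Z₁+Z₂), |Z| = 823 Ω, ∠Z = -38.7°

823 Ω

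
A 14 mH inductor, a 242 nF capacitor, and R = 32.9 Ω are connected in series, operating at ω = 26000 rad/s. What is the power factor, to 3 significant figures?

0.158

X_L = ωL = 364 Ω
X_C = 1/(ωC) = 159 Ω
Net reactance X = X_L − X_C = 205 Ω
Z = 32.9 + j205 Ω
|Z| = √(32.9² + 205²) = 208 Ω
∠Z = arctan(205/32.9) = 80.9°
cos φ = cos(80.9°) = 0.158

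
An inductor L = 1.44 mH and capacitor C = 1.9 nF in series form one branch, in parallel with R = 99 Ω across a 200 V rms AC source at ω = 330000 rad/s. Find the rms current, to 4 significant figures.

2.028 A

X_L = ωL = 475.2 Ω
X_C = 1/(ωC) = 1595 Ω
Branch 1: Z₁ = R = 99.00 Ω
Branch 2 (series LC): Z₂ = j(X_L − X_C) = −j1120 Ω
Parallel: Z = Z₁Z₂/(Z₁+Z₂), |Z| = 98.62 Ω, ∠Z = -5.053°
I = V/|Z| = 200/98.62 = 2.028 A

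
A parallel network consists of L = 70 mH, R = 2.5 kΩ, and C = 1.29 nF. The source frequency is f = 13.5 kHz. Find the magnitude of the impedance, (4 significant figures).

ω = 2πf = 84820 rad/s
X_L = ωL = 5938 Ω
X_C = 1/(ωC) = 9139 Ω
Parallel: admittances add. Y = 1/R + 1/(jωL) + jωC
Y = (0.0004000 − j5.9e-05) S
|Y| = 0.0004043 S → |Z| = 1/|Y| = 2473 Ω, ∠Z = −∠Y = 8.390°

2473 Ω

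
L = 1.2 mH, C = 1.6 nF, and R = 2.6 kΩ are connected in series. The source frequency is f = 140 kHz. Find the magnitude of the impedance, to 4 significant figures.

ω = 2πf = 879600 rad/s
X_L = ωL = 1056 Ω
X_C = 1/(ωC) = 710.5 Ω
Net reactance X = X_L − X_C = 345.1 Ω
Z = 2600 + j345.1 Ω
|Z| = √(2600² + 345.1²) = 2623 Ω

2623 Ω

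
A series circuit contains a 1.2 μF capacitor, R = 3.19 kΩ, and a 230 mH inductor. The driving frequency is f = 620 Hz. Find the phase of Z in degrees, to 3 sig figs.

ω = 2πf = 3896 rad/s
X_L = ωL = 896 Ω
X_C = 1/(ωC) = 214 Ω
Net reactance X = X_L − X_C = 682 Ω
Z = 3190 + j682 Ω
|Z| = √(3190² + 682²) = 3260 Ω
∠Z = arctan(682/3190) = 12.1°

12.1°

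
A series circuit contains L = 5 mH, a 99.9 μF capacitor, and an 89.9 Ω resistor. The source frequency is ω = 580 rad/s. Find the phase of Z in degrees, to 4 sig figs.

-9.075°

X_L = ωL = 2.900 Ω
X_C = 1/(ωC) = 17.26 Ω
Net reactance X = X_L − X_C = -14.36 Ω
Z = 89.90 − j14.36 Ω
|Z| = √(89.90² + 14.36²) = 91.04 Ω
∠Z = arctan(-14.36/89.90) = -9.075°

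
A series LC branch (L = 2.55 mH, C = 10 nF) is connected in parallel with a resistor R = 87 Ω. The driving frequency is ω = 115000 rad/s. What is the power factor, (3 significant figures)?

X_L = ωL = 293 Ω
X_C = 1/(ωC) = 870 Ω
Branch 1: Z₁ = R = 87.0 Ω
Branch 2 (series LC): Z₂ = j(X_L − X_C) = −j576 Ω
Parallel: Z = Z₁Z₂/(Z₁+Z₂), |Z| = 86.0 Ω, ∠Z = -8.58°
cos φ = cos(-8.58°) = 0.989

0.989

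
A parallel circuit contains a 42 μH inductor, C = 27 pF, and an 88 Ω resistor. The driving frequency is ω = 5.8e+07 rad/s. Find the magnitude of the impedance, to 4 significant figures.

X_L = ωL = 2436 Ω
X_C = 1/(ωC) = 638.6 Ω
Parallel: admittances add. Y = 1/R + 1/(jωL) + jωC
Y = (0.01136 + j0.001155) S
|Y| = 0.01142 S → |Z| = 1/|Y| = 87.55 Ω, ∠Z = −∠Y = -5.806°

87.55 Ω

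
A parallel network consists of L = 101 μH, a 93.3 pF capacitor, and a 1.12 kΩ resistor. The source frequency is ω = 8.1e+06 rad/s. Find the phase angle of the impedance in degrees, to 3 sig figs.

27.6°

X_L = ωL = 818 Ω
X_C = 1/(ωC) = 1320 Ω
Parallel: admittances add. Y = 1/R + 1/(jωL) + jωC
Y = (0.000893 − j0.000467) S
|Y| = 0.00101 S → |Z| = 1/|Y| = 993 Ω, ∠Z = −∠Y = 27.6°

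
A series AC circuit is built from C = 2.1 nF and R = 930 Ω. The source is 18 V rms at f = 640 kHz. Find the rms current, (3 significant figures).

ω = 2πf = 4.021e+06 rad/s
X_C = 1/(ωC) = 118 Ω
Z = 930 − j118 Ω
|Z| = √(930² + 118²) = 938 Ω
I = V/|Z| = 18/938 = 19.2 mA

19.2 mA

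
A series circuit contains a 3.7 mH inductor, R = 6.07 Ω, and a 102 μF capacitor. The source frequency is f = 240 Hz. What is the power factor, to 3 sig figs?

0.989

ω = 2πf = 1508 rad/s
X_L = ωL = 5.58 Ω
X_C = 1/(ωC) = 6.50 Ω
Net reactance X = X_L − X_C = -0.922 Ω
Z = 6.07 − j0.922 Ω
|Z| = √(6.07² + 0.922²) = 6.14 Ω
∠Z = arctan(-0.922/6.07) = -8.64°
cos φ = cos(-8.64°) = 0.989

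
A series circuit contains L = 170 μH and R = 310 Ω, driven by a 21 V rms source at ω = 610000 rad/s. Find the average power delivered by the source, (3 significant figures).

1.28 W

X_L = ωL = 104 Ω
Z = 310 + j104 Ω
|Z| = √(310² + 104²) = 327 Ω
∠Z = arctan(104/310) = 18.5°
I = V/|Z| = 64.2 mA
P = VI cos φ = 21 × 0.0642 × cos(18.5°) = 1.28 W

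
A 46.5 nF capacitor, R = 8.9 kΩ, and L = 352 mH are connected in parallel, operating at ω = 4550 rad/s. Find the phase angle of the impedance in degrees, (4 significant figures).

74.77°

X_L = ωL = 1602 Ω
X_C = 1/(ωC) = 4726 Ω
Parallel: admittances add. Y = 1/R + 1/(jωL) + jωC
Y = (0.0001124 − j0.0004128) S
|Y| = 0.0004278 S → |Z| = 1/|Y| = 2337 Ω, ∠Z = −∠Y = 74.77°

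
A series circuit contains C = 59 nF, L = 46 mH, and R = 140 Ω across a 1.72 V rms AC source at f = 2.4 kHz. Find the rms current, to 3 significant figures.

ω = 2πf = 15080 rad/s
X_L = ωL = 694 Ω
X_C = 1/(ωC) = 1120 Ω
Net reactance X = X_L − X_C = -430 Ω
Z = 140 − j430 Ω
|Z| = √(140² + 430²) = 453 Ω
I = V/|Z| = 1.72/453 = 3.80 mA

3.80 mA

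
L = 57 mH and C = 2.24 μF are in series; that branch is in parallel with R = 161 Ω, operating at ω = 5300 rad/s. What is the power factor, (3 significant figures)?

0.804

X_L = ωL = 302 Ω
X_C = 1/(ωC) = 84.2 Ω
Branch 1: Z₁ = R = 161 Ω
Branch 2 (series LC): Z₂ = j(X_L − X_C) = j218 Ω
Parallel: Z = Z₁Z₂/(Z₁+Z₂), |Z| = 129 Ω, ∠Z = 36.5°
cos φ = cos(36.5°) = 0.804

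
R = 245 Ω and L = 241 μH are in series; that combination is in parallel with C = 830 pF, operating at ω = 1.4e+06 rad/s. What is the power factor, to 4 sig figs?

0.8753

X_L = ωL = 337.4 Ω
X_C = 1/(ωC) = 860.6 Ω
Branch 1 (R+jX_L): Z₁ = 245.0 + j337.4 Ω, |Z₁| = 417.0 Ω
Branch 2 (−jX_C): Z₂ = −j860.6 Ω
Parallel: Z = Z₁Z₂/(Z₁+Z₂), |Z| = 621.1 Ω, ∠Z = 28.92°
cos φ = cos(28.92°) = 0.8753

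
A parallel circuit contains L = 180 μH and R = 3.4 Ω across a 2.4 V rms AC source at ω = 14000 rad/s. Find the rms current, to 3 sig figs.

1.19 A

X_L = ωL = 2.52 Ω
Parallel: admittances add. Y = 1/R + 1/(jωL)
Y = (0.294 − j0.397) S
|Y| = 0.494 S → |Z| = 1/|Y| = 2.02 Ω, ∠Z = −∠Y = 53.5°
I = V/|Z| = 2.4/2.02 = 1.19 A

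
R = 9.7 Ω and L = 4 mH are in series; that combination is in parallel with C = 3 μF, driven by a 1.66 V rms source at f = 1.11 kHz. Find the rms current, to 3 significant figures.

26.0 mA

ω = 2πf = 6974 rad/s
X_L = ωL = 27.9 Ω
X_C = 1/(ωC) = 47.8 Ω
Branch 1 (R+jX_L): Z₁ = 9.70 + j27.9 Ω, |Z₁| = 29.5 Ω
Branch 2 (−jX_C): Z₂ = −j47.8 Ω
Parallel: Z = Z₁Z₂/(Z₁+Z₂), |Z| = 63.8 Ω, ∠Z = 44.8°
I = V/|Z| = 1.66/63.8 = 26.0 mA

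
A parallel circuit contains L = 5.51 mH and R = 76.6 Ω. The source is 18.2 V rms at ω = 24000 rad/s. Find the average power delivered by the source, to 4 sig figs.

X_L = ωL = 132.2 Ω
Parallel: admittances add. Y = 1/R + 1/(jωL)
Y = (0.01305 − j0.007562) S
|Y| = 0.01509 S → |Z| = 1/|Y| = 66.28 Ω, ∠Z = −∠Y = 30.08°
I = V/|Z| = 274.6 mA
P = VI cos φ = 18.2 × 0.2746 × cos(30.08°) = 4.324 W

4.324 W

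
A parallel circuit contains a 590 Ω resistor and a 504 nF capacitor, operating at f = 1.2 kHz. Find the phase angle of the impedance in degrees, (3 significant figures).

ω = 2πf = 7540 rad/s
X_C = 1/(ωC) = 263 Ω
Parallel: admittances add. Y = 1/R + jωC
Y = (0.00169 + j0.00380) S
|Y| = 0.00416 S → |Z| = 1/|Y| = 240 Ω, ∠Z = −∠Y = -66.0°

-66.0°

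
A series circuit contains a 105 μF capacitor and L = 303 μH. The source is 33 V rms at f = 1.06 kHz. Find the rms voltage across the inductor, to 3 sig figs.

113 V

ω = 2πf = 6660 rad/s
X_L = ωL = 2.02 Ω
X_C = 1/(ωC) = 1.43 Ω
Net reactance X = X_L − X_C = 0.588 Ω
Z = j0.588 Ω
|Z| = √(0² + 0.588²) = 0.588 Ω
I = V/|Z| = 56.1 A
V_L = I·|Z_L| = 56.1 × 2.02 = 113 V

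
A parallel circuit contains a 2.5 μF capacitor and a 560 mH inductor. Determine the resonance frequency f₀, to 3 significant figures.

ω₀ = 1/√(LC) = 1/√(0.56 × 2.5e-06) = 845.2 rad/s
f₀ = ω₀/(2π) = 135 Hz

135 Hz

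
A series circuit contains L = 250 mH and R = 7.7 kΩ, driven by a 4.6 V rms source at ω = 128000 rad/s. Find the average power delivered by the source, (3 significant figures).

150 μW

X_L = ωL = 32000 Ω
Z = 7700 + j32000 Ω
|Z| = √(7700² + 32000²) = 32900 Ω
∠Z = arctan(32000/7700) = 76.5°
I = V/|Z| = 140 μA
P = VI cos φ = 4.6 × 0.000140 × cos(76.5°) = 150 μW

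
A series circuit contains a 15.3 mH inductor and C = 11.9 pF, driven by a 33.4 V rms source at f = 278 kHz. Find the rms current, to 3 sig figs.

ω = 2πf = 1.747e+06 rad/s
X_L = ωL = 26700 Ω
X_C = 1/(ωC) = 48100 Ω
Net reactance X = X_L − X_C = -21400 Ω
Z = − j21400 Ω
|Z| = √(0² + 21400²) = 21400 Ω
I = V/|Z| = 33.4/21400 = 1.56 mA

1.56 mA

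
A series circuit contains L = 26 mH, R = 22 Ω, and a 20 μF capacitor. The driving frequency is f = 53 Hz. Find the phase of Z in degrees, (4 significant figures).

-81.16°

ω = 2πf = 333.0 rad/s
X_L = ωL = 8.658 Ω
X_C = 1/(ωC) = 150.1 Ω
Net reactance X = X_L − X_C = -141.5 Ω
Z = 22.00 − j141.5 Ω
|Z| = √(22.00² + 141.5²) = 143.2 Ω
∠Z = arctan(-141.5/22.00) = -81.16°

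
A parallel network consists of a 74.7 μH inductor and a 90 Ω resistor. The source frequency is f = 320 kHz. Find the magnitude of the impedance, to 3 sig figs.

77.2 Ω

ω = 2πf = 2.011e+06 rad/s
X_L = ωL = 150 Ω
Parallel: admittances add. Y = 1/R + 1/(jωL)
Y = (0.0111 − j0.00666) S
|Y| = 0.0130 S → |Z| = 1/|Y| = 77.2 Ω, ∠Z = −∠Y = 30.9°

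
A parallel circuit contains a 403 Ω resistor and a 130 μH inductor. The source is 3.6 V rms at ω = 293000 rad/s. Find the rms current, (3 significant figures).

94.9 mA

X_L = ωL = 38.1 Ω
Parallel: admittances add. Y = 1/R + 1/(jωL)
Y = (0.00248 − j0.0263) S
|Y| = 0.0264 S → |Z| = 1/|Y| = 37.9 Ω, ∠Z = −∠Y = 84.6°
I = V/|Z| = 3.6/37.9 = 94.9 mA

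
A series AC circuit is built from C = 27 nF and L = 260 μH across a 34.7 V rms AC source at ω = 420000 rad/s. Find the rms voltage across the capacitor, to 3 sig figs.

X_L = ωL = 109 Ω
X_C = 1/(ωC) = 88.2 Ω
Net reactance X = X_L − X_C = 21.0 Ω
Z = j21.0 Ω
|Z| = √(0² + 21.0²) = 21.0 Ω
I = V/|Z| = 1.65 A
V_C = I·|Z_C| = 1.65 × 88.2 = 146 V

146 V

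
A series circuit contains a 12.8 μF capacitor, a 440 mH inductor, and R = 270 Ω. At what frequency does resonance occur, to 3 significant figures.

67.1 Hz

ω₀ = 1/√(LC) = 1/√(0.44 × 1.28e-05) = 421.4 rad/s
f₀ = ω₀/(2π) = 67.1 Hz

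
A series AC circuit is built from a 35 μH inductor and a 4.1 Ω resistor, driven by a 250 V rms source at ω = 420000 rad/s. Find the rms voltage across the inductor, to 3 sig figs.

X_L = ωL = 14.7 Ω
Z = 4.10 + j14.7 Ω
|Z| = √(4.10² + 14.7²) = 15.3 Ω
I = V/|Z| = 16.4 A
V_L = I·|Z_L| = 16.4 × 14.7 = 241 V

241 V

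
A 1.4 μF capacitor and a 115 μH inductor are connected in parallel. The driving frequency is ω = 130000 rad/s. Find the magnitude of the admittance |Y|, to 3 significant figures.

115 mS

X_L = ωL = 15.0 Ω
X_C = 1/(ωC) = 5.49 Ω
Parallel: admittances add. Y = 1/(jωL) + jωC
Y = (0 + j0.115) S
|Y| = 0.115 S → |Z| = 1/|Y| = 8.69 Ω, ∠Z = −∠Y = -90.0°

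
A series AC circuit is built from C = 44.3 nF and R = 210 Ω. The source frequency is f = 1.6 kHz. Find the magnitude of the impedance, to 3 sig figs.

ω = 2πf = 10050 rad/s
X_C = 1/(ωC) = 2250 Ω
Z = 210 − j2250 Ω
|Z| = √(210² + 2250²) = 2260 Ω

2260 Ω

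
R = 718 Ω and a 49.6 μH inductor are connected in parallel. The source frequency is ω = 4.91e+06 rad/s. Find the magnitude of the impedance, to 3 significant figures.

231 Ω

X_L = ωL = 244 Ω
Parallel: admittances add. Y = 1/R + 1/(jωL)
Y = (0.00139 − j0.00411) S
|Y| = 0.00434 S → |Z| = 1/|Y| = 231 Ω, ∠Z = −∠Y = 71.3°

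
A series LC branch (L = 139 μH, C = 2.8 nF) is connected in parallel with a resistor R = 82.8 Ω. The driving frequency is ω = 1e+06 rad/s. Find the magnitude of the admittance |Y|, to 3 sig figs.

X_L = ωL = 139 Ω
X_C = 1/(ωC) = 357 Ω
Branch 1: Z₁ = R = 82.8 Ω
Branch 2 (series LC): Z₂ = j(X_L − X_C) = −j218 Ω
Parallel: Z = Z₁Z₂/(Z₁+Z₂), |Z| = 77.4 Ω, ∠Z = -20.8°
|Y| = 1/|Z| = 12.9 mS

12.9 mS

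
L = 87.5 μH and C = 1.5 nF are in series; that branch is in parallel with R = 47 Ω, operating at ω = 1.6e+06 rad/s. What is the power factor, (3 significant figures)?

0.986

X_L = ωL = 140 Ω
X_C = 1/(ωC) = 417 Ω
Branch 1: Z₁ = R = 47.0 Ω
Branch 2 (series LC): Z₂ = j(X_L − X_C) = −j277 Ω
Parallel: Z = Z₁Z₂/(Z₁+Z₂), |Z| = 46.3 Ω, ∠Z = -9.64°
cos φ = cos(-9.64°) = 0.986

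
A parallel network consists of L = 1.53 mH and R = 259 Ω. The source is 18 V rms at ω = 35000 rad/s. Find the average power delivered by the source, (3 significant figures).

1.25 W

X_L = ωL = 53.5 Ω
Parallel: admittances add. Y = 1/R + 1/(jωL)
Y = (0.00386 − j0.0187) S
|Y| = 0.0191 S → |Z| = 1/|Y| = 52.4 Ω, ∠Z = −∠Y = 78.3°
I = V/|Z| = 343 mA
P = VI cos φ = 18 × 0.343 × cos(78.3°) = 1.25 W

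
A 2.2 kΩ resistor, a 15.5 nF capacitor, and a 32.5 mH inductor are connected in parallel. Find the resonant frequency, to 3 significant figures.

7.09 kHz

ω₀ = 1/√(LC) = 1/√(0.0325 × 1.55e-08) = 44550 rad/s
f₀ = ω₀/(2π) = 7.09 kHz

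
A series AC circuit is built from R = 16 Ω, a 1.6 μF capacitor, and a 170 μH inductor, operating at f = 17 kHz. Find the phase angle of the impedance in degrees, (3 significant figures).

ω = 2πf = 106800 rad/s
X_L = ωL = 18.2 Ω
X_C = 1/(ωC) = 5.85 Ω
Net reactance X = X_L − X_C = 12.3 Ω
Z = 16.0 + j12.3 Ω
|Z| = √(16.0² + 12.3²) = 20.2 Ω
∠Z = arctan(12.3/16.0) = 37.6°

37.6°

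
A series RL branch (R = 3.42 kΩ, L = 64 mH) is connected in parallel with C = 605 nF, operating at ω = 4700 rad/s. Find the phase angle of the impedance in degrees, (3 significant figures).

-84.1°

X_L = ωL = 301 Ω
X_C = 1/(ωC) = 352 Ω
Branch 1 (R+jX_L): Z₁ = 3420 + j301 Ω, |Z₁| = 3430 Ω
Branch 2 (−jX_C): Z₂ = −j352 Ω
Parallel: Z = Z₁Z₂/(Z₁+Z₂), |Z| = 353 Ω, ∠Z = -84.1°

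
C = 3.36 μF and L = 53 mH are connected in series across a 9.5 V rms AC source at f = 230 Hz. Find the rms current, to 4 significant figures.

73.44 mA

ω = 2πf = 1445 rad/s
X_L = ωL = 76.59 Ω
X_C = 1/(ωC) = 205.9 Ω
Net reactance X = X_L − X_C = -129.4 Ω
Z = − j129.4 Ω
|Z| = √(0² + 129.4²) = 129.4 Ω
I = V/|Z| = 9.5/129.4 = 73.44 mA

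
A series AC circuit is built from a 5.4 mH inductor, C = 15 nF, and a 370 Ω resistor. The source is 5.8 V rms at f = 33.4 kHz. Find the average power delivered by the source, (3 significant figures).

ω = 2πf = 209900 rad/s
X_L = ωL = 1130 Ω
X_C = 1/(ωC) = 318 Ω
Net reactance X = X_L − X_C = 816 Ω
Z = 370 + j816 Ω
|Z| = √(370² + 816²) = 896 Ω
∠Z = arctan(816/370) = 65.6°
I = V/|Z| = 6.48 mA
P = VI cos φ = 5.8 × 0.00648 × cos(65.6°) = 15.5 mW

15.5 mW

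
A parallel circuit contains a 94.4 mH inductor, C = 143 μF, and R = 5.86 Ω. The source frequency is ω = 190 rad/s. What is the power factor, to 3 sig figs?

X_L = ωL = 17.9 Ω
X_C = 1/(ωC) = 36.8 Ω
Parallel: admittances add. Y = 1/R + 1/(jωL) + jωC
Y = (0.171 − j0.0286) S
|Y| = 0.173 S → |Z| = 1/|Y| = 5.78 Ω, ∠Z = −∠Y = 9.51°
cos φ = cos(9.51°) = 0.986

0.986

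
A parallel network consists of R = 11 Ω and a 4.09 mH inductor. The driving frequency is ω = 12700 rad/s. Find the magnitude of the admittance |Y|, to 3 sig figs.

92.9 mS

X_L = ωL = 51.9 Ω
Parallel: admittances add. Y = 1/R + 1/(jωL)
Y = (0.0909 − j0.0193) S
|Y| = 0.0929 S → |Z| = 1/|Y| = 10.8 Ω, ∠Z = −∠Y = 12.0°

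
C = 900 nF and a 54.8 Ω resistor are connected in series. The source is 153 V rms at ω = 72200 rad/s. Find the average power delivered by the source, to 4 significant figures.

395.9 W

X_C = 1/(ωC) = 15.39 Ω
Z = 54.80 − j15.39 Ω
|Z| = √(54.80² + 15.39²) = 56.92 Ω
∠Z = arctan(-15.39/54.80) = -15.69°
I = V/|Z| = 2.688 A
P = VI cos φ = 153 × 2.688 × cos(-15.69°) = 395.9 W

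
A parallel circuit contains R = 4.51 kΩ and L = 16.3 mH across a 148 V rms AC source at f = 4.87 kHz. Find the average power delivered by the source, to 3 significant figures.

ω = 2πf = 30600 rad/s
X_L = ωL = 499 Ω
Parallel: admittances add. Y = 1/R + 1/(jωL)
Y = (0.000222 − j0.00200) S
|Y| = 0.00202 S → |Z| = 1/|Y| = 496 Ω, ∠Z = −∠Y = 83.7°
I = V/|Z| = 299 mA
P = VI cos φ = 148 × 0.299 × cos(83.7°) = 4.86 W

4.86 W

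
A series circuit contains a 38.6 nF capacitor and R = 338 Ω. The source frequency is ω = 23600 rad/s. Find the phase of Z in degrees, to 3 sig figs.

X_C = 1/(ωC) = 1100 Ω
Z = 338 − j1100 Ω
|Z| = √(338² + 1100²) = 1150 Ω
∠Z = arctan(-1100/338) = -72.9°

-72.9°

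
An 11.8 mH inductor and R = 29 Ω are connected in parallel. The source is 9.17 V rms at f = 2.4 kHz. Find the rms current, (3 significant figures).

320 mA

ω = 2πf = 15080 rad/s
X_L = ωL = 178 Ω
Parallel: admittances add. Y = 1/R + 1/(jωL)
Y = (0.0345 − j0.00562) S
|Y| = 0.0349 S → |Z| = 1/|Y| = 28.6 Ω, ∠Z = −∠Y = 9.26°
I = V/|Z| = 9.17/28.6 = 320 mA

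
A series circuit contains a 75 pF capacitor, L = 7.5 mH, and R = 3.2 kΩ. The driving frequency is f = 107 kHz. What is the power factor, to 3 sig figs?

ω = 2πf = 672300 rad/s
X_L = ωL = 5040 Ω
X_C = 1/(ωC) = 19800 Ω
Net reactance X = X_L − X_C = -14800 Ω
Z = 3200 − j14800 Ω
|Z| = √(3200² + 14800²) = 15100 Ω
∠Z = arctan(-14800/3200) = -77.8°
cos φ = cos(-77.8°) = 0.211

0.211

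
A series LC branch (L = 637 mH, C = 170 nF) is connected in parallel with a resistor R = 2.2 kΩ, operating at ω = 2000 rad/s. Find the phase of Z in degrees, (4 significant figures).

X_L = ωL = 1274 Ω
X_C = 1/(ωC) = 2941 Ω
Branch 1: Z₁ = R = 2200 Ω
Branch 2 (series LC): Z₂ = j(X_L − X_C) = −j1667 Ω
Parallel: Z = Z₁Z₂/(Z₁+Z₂), |Z| = 1329 Ω, ∠Z = -52.84°

-52.84°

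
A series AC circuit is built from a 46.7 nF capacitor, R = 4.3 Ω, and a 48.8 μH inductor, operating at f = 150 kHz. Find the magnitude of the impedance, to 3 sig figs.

23.7 Ω

ω = 2πf = 942500 rad/s
X_L = ωL = 46.0 Ω
X_C = 1/(ωC) = 22.7 Ω
Net reactance X = X_L − X_C = 23.3 Ω
Z = 4.30 + j23.3 Ω
|Z| = √(4.30² + 23.3²) = 23.7 Ω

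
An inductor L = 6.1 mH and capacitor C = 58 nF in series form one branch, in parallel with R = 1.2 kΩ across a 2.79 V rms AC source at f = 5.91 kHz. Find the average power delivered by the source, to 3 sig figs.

6.49 mW

ω = 2πf = 37130 rad/s
X_L = ωL = 227 Ω
X_C = 1/(ωC) = 464 Ω
Branch 1: Z₁ = R = 1200 Ω
Branch 2 (series LC): Z₂ = j(X_L − X_C) = −j238 Ω
Parallel: Z = Z₁Z₂/(Z₁+Z₂), |Z| = 233 Ω, ∠Z = -78.8°
I = V/|Z| = 12.0 mA
P = VI cos φ = 2.79 × 0.0120 × cos(-78.8°) = 6.49 mW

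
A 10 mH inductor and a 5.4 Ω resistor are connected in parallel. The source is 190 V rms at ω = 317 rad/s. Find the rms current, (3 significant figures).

69.5 A

X_L = ωL = 3.17 Ω
Parallel: admittances add. Y = 1/R + 1/(jωL)
Y = (0.185 − j0.315) S
|Y| = 0.366 S → |Z| = 1/|Y| = 2.73 Ω, ∠Z = −∠Y = 59.6°
I = V/|Z| = 190/2.73 = 69.5 A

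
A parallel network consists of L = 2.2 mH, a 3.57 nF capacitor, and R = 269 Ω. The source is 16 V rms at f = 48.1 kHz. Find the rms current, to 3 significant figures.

ω = 2πf = 302200 rad/s
X_L = ωL = 665 Ω
X_C = 1/(ωC) = 927 Ω
Parallel: admittances add. Y = 1/R + 1/(jωL) + jωC
Y = (0.00372 − j0.000425) S
|Y| = 0.00374 S → |Z| = 1/|Y| = 267 Ω, ∠Z = −∠Y = 6.52°
I = V/|Z| = 16/267 = 59.9 mA

59.9 mA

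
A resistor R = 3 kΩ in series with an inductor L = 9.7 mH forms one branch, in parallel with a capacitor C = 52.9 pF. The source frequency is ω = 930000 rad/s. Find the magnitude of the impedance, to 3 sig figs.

16500 Ω

X_L = ωL = 9020 Ω
X_C = 1/(ωC) = 20300 Ω
Branch 1 (R+jX_L): Z₁ = 3000 + j9020 Ω, |Z₁| = 9510 Ω
Branch 2 (−jX_C): Z₂ = −j20300 Ω
Parallel: Z = Z₁Z₂/(Z₁+Z₂), |Z| = 16500 Ω, ∠Z = 56.7°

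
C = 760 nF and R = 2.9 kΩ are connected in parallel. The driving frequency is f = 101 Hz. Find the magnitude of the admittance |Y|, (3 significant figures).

ω = 2πf = 634.6 rad/s
X_C = 1/(ωC) = 2070 Ω
Parallel: admittances add. Y = 1/R + jωC
Y = (0.000345 + j0.000482) S
|Y| = 0.000593 S → |Z| = 1/|Y| = 1690 Ω, ∠Z = −∠Y = -54.4°

593 μS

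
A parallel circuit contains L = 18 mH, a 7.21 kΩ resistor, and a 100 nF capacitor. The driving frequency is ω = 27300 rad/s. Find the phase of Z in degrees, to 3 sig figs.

X_L = ωL = 491 Ω
X_C = 1/(ωC) = 366 Ω
Parallel: admittances add. Y = 1/R + 1/(jωL) + jωC
Y = (0.000139 + j0.000695) S
|Y| = 0.000709 S → |Z| = 1/|Y| = 1410 Ω, ∠Z = −∠Y = -78.7°

-78.7°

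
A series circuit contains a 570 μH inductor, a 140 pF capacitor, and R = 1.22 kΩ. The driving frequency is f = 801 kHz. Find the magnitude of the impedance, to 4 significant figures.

1895 Ω

ω = 2πf = 5.033e+06 rad/s
X_L = ωL = 2869 Ω
X_C = 1/(ωC) = 1419 Ω
Net reactance X = X_L − X_C = 1449 Ω
Z = 1220 + j1449 Ω
|Z| = √(1220² + 1449²) = 1895 Ω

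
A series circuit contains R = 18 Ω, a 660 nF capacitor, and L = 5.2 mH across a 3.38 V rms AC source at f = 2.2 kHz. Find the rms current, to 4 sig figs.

ω = 2πf = 13820 rad/s
X_L = ωL = 71.88 Ω
X_C = 1/(ωC) = 109.6 Ω
Net reactance X = X_L − X_C = -37.73 Ω
Z = 18.00 − j37.73 Ω
|Z| = √(18.00² + 37.73²) = 41.80 Ω
I = V/|Z| = 3.38/41.80 = 80.85 mA

80.85 mA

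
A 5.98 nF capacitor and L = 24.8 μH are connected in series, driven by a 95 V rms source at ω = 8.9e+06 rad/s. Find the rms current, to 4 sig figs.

470.5 mA

X_L = ωL = 220.7 Ω
X_C = 1/(ωC) = 18.79 Ω
Net reactance X = X_L − X_C = 201.9 Ω
Z = j201.9 Ω
|Z| = √(0² + 201.9²) = 201.9 Ω
I = V/|Z| = 95/201.9 = 470.5 mA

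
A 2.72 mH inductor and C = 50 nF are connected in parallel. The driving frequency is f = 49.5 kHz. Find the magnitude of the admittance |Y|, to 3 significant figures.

ω = 2πf = 311000 rad/s
X_L = ωL = 846 Ω
X_C = 1/(ωC) = 64.3 Ω
Parallel: admittances add. Y = 1/(jωL) + jωC
Y = (0 + j0.0144) S
|Y| = 0.0144 S → |Z| = 1/|Y| = 69.6 Ω, ∠Z = −∠Y = -90.0°

14.4 mS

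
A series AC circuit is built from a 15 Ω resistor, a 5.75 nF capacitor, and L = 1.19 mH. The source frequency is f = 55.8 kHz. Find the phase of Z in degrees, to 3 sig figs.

-79.2°

ω = 2πf = 350600 rad/s
X_L = ωL = 417 Ω
X_C = 1/(ωC) = 496 Ω
Net reactance X = X_L − X_C = -78.8 Ω
Z = 15.0 − j78.8 Ω
|Z| = √(15.0² + 78.8²) = 80.2 Ω
∠Z = arctan(-78.8/15.0) = -79.2°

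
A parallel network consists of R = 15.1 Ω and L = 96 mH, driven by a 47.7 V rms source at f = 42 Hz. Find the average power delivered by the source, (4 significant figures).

ω = 2πf = 263.9 rad/s
X_L = ωL = 25.33 Ω
Parallel: admittances add. Y = 1/R + 1/(jωL)
Y = (0.06623 − j0.03947) S
|Y| = 0.07710 S → |Z| = 1/|Y| = 12.97 Ω, ∠Z = −∠Y = 30.80°
I = V/|Z| = 3.678 A
P = VI cos φ = 47.7 × 3.678 × cos(30.80°) = 150.7 W

150.7 W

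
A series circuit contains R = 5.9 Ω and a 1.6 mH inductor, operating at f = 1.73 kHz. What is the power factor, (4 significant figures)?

0.3213

ω = 2πf = 10870 rad/s
X_L = ωL = 17.39 Ω
Z = 5.900 + j17.39 Ω
|Z| = √(5.900² + 17.39²) = 18.37 Ω
∠Z = arctan(17.39/5.900) = 71.26°
cos φ = cos(71.26°) = 0.3213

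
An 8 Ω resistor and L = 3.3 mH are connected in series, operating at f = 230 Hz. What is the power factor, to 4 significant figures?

0.8590

ω = 2πf = 1445 rad/s
X_L = ωL = 4.769 Ω
Z = 8.000 + j4.769 Ω
|Z| = √(8.000² + 4.769²) = 9.314 Ω
∠Z = arctan(4.769/8.000) = 30.80°
cos φ = cos(30.80°) = 0.8590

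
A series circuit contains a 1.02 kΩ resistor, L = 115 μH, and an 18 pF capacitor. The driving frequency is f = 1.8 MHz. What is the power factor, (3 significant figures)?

ω = 2πf = 1.131e+07 rad/s
X_L = ωL = 1300 Ω
X_C = 1/(ωC) = 4910 Ω
Net reactance X = X_L − X_C = -3610 Ω
Z = 1020 − j3610 Ω
|Z| = √(1020² + 3610²) = 3750 Ω
∠Z = arctan(-3610/1020) = -74.2°
cos φ = cos(-74.2°) = 0.272

0.272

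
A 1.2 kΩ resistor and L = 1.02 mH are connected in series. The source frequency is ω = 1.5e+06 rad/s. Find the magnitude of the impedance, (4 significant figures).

X_L = ωL = 1530 Ω
Z = 1200 + j1530 Ω
|Z| = √(1200² + 1530²) = 1944 Ω

1944 Ω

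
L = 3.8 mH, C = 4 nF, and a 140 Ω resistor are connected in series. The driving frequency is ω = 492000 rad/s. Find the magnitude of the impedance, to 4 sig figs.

X_L = ωL = 1870 Ω
X_C = 1/(ωC) = 508.1 Ω
Net reactance X = X_L − X_C = 1361 Ω
Z = 140.0 + j1361 Ω
|Z| = √(140.0² + 1361²) = 1369 Ω

1369 Ω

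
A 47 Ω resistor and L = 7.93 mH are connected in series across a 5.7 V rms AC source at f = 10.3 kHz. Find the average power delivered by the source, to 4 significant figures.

ω = 2πf = 64720 rad/s
X_L = ωL = 513.2 Ω
Z = 47.00 + j513.2 Ω
|Z| = √(47.00² + 513.2²) = 515.4 Ω
∠Z = arctan(513.2/47.00) = 84.77°
I = V/|Z| = 11.06 mA
P = VI cos φ = 5.7 × 0.01106 × cos(84.77°) = 5.750 mW

5.750 mW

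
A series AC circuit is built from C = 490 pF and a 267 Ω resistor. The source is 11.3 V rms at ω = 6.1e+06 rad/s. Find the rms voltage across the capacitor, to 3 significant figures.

8.83 V

X_C = 1/(ωC) = 335 Ω
Z = 267 − j335 Ω
|Z| = √(267² + 335²) = 428 Ω
I = V/|Z| = 26.4 mA
V_C = I·|Z_C| = 0.0264 × 335 = 8.83 V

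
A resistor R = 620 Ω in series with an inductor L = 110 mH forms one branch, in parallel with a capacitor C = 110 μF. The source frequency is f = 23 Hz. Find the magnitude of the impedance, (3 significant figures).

ω = 2πf = 144.5 rad/s
X_L = ωL = 15.9 Ω
X_C = 1/(ωC) = 62.9 Ω
Branch 1 (R+jX_L): Z₁ = 620 + j15.9 Ω, |Z₁| = 620 Ω
Branch 2 (−jX_C): Z₂ = −j62.9 Ω
Parallel: Z = Z₁Z₂/(Z₁+Z₂), |Z| = 62.7 Ω, ∠Z = -84.2°

62.7 Ω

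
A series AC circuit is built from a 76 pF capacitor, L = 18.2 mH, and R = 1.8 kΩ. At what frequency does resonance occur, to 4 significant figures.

ω₀ = 1/√(LC) = 1/√(0.0182 × 7.6e-11) = 850300 rad/s
f₀ = ω₀/(2π) = 135.3 kHz

135.3 kHz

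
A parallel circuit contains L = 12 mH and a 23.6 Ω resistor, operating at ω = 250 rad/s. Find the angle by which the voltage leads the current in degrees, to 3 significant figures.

82.8°

X_L = ωL = 3.00 Ω
Parallel: admittances add. Y = 1/R + 1/(jωL)
Y = (0.0424 − j0.333) S
|Y| = 0.336 S → |Z| = 1/|Y| = 2.98 Ω, ∠Z = −∠Y = 82.8°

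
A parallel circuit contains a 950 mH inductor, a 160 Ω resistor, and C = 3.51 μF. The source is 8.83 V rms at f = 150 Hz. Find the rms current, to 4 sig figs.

ω = 2πf = 942.5 rad/s
X_L = ωL = 895.4 Ω
X_C = 1/(ωC) = 302.3 Ω
Parallel: admittances add. Y = 1/R + 1/(jωL) + jωC
Y = (0.006250 + j0.002191) S
|Y| = 0.006623 S → |Z| = 1/|Y| = 151.0 Ω, ∠Z = −∠Y = -19.32°
I = V/|Z| = 8.83/151.0 = 58.48 mA

58.48 mA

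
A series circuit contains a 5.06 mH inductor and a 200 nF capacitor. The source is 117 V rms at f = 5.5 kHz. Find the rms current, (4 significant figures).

ω = 2πf = 34560 rad/s
X_L = ωL = 174.9 Ω
X_C = 1/(ωC) = 144.7 Ω
Net reactance X = X_L − X_C = 30.17 Ω
Z = j30.17 Ω
|Z| = √(0² + 30.17²) = 30.17 Ω
I = V/|Z| = 117/30.17 = 3.877 A

3.877 A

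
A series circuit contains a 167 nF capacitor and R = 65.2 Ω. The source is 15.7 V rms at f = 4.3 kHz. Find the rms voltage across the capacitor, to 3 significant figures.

ω = 2πf = 27020 rad/s
X_C = 1/(ωC) = 222 Ω
Z = 65.2 − j222 Ω
|Z| = √(65.2² + 222²) = 231 Ω
I = V/|Z| = 68.0 mA
V_C = I·|Z_C| = 0.0680 × 222 = 15.1 V

15.1 V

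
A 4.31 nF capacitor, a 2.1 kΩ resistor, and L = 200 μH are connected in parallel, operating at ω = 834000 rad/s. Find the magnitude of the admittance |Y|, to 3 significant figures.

2.45 mS

X_L = ωL = 167 Ω
X_C = 1/(ωC) = 278 Ω
Parallel: admittances add. Y = 1/R + 1/(jωL) + jωC
Y = (0.000476 − j0.00240) S
|Y| = 0.00245 S → |Z| = 1/|Y| = 409 Ω, ∠Z = −∠Y = 78.8°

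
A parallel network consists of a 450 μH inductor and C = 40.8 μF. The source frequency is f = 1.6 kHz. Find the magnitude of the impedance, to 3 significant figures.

5.29 Ω

ω = 2πf = 10050 rad/s
X_L = ωL = 4.52 Ω
X_C = 1/(ωC) = 2.44 Ω
Parallel: admittances add. Y = 1/(jωL) + jωC
Y = (0 + j0.189) S
|Y| = 0.189 S → |Z| = 1/|Y| = 5.29 Ω, ∠Z = −∠Y = -90.0°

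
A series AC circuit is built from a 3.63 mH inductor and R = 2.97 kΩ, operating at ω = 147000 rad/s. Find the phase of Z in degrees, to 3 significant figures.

10.2°

X_L = ωL = 534 Ω
Z = 2970 + j534 Ω
|Z| = √(2970² + 534²) = 3020 Ω
∠Z = arctan(534/2970) = 10.2°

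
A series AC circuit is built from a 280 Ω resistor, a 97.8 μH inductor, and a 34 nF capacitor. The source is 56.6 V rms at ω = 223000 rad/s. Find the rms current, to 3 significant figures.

X_L = ωL = 21.8 Ω
X_C = 1/(ωC) = 132 Ω
Net reactance X = X_L − X_C = -110 Ω
Z = 280 − j110 Ω
|Z| = √(280² + 110²) = 301 Ω
I = V/|Z| = 56.6/301 = 188 mA

188 mA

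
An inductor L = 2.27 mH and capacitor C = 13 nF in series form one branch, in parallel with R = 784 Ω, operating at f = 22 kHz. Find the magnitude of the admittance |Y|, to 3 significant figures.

4.31 mS

ω = 2πf = 138200 rad/s
X_L = ωL = 314 Ω
X_C = 1/(ωC) = 556 Ω
Branch 1: Z₁ = R = 784 Ω
Branch 2 (series LC): Z₂ = j(X_L − X_C) = −j243 Ω
Parallel: Z = Z₁Z₂/(Z₁+Z₂), |Z| = 232 Ω, ∠Z = -72.8°
|Y| = 1/|Z| = 4.31 mS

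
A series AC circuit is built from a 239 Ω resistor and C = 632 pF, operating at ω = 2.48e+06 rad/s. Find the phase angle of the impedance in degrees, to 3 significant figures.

X_C = 1/(ωC) = 638 Ω
Z = 239 − j638 Ω
|Z| = √(239² + 638²) = 681 Ω
∠Z = arctan(-638/239) = -69.5°

-69.5°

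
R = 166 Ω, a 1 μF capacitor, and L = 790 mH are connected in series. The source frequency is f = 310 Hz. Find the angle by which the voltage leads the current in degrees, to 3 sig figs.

80.8°

ω = 2πf = 1948 rad/s
X_L = ωL = 1540 Ω
X_C = 1/(ωC) = 513 Ω
Net reactance X = X_L − X_C = 1030 Ω
Z = 166 + j1030 Ω
|Z| = √(166² + 1030²) = 1040 Ω
∠Z = arctan(1030/166) = 80.8°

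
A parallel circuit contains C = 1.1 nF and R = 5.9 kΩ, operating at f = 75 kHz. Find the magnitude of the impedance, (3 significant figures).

ω = 2πf = 471200 rad/s
X_C = 1/(ωC) = 1930 Ω
Parallel: admittances add. Y = 1/R + jωC
Y = (0.000169 + j0.000518) S
|Y| = 0.000545 S → |Z| = 1/|Y| = 1830 Ω, ∠Z = −∠Y = -71.9°

1830 Ω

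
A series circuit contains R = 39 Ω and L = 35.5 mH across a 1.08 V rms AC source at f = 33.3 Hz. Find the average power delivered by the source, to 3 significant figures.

28.9 mW

ω = 2πf = 209.2 rad/s
X_L = ωL = 7.43 Ω
Z = 39.0 + j7.43 Ω
|Z| = √(39.0² + 7.43²) = 39.7 Ω
∠Z = arctan(7.43/39.0) = 10.8°
I = V/|Z| = 27.2 mA
P = VI cos φ = 1.08 × 0.0272 × cos(10.8°) = 28.9 mW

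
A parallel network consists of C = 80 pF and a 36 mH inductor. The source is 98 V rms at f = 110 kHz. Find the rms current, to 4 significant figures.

ω = 2πf = 691200 rad/s
X_L = ωL = 24880 Ω
X_C = 1/(ωC) = 18090 Ω
Parallel: admittances add. Y = 1/(jωL) + jωC
Y = (0 + j1.51e-05) S
|Y| = 1.51e-05 S → |Z| = 1/|Y| = 66220 Ω, ∠Z = −∠Y = -90.00°
I = V/|Z| = 98/66220 = 1.480 mA

1.480 mA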